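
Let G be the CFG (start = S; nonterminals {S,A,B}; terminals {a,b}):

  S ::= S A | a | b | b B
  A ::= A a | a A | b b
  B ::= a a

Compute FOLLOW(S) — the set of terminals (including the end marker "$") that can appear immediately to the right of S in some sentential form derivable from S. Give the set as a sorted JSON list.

FIRST iteration:
pass 1:
  A via A→a A: +{a}
  A via A→b b: +{b}
  B via B→a a: +{a}
  S via S→a: +{a}
  S via S→b: +{b}
  FIRST(S)={a,b}  FIRST(A)={a,b}  FIRST(B)={a}
pass 2: (no change)
  FIRST(S)={a,b}  FIRST(A)={a,b}  FIRST(B)={a}

FOLLOW iteration:
FOLLOW(S) := {$}
round 1:
  A→A a: FOLLOW(A) ⊇ FIRST(a) = {a}; new: +{a}
  S→S A: FOLLOW(S) ⊇ FIRST(A) = {a,b}; new: +{a,b}
  S→S A: FOLLOW(A) ⊇ FOLLOW(S) ⊇ {$,a,b}; new: +{$,b}
  S→b B: FOLLOW(B) ⊇ FOLLOW(S) ⊇ {$,a,b}; new: +{$,a,b}
  S: {$,a,b}  A: {$,a,b}  B: {$,a,b}
round 2: (no change)
  S: {$,a,b}  A: {$,a,b}  B: {$,a,b}

FOLLOW(S) = ["$", "a", "b"]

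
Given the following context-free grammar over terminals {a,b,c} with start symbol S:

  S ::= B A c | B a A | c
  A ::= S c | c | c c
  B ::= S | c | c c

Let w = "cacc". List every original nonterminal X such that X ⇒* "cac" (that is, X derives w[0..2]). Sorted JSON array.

CNF form of G:
  S -> B X4 | B X5 | c
  A -> S T0 | T0 T0 | c
  B -> B X2 | B X3 | T0 T0 | c
  T0 -> c
  T1 -> a
  X2 -> A T0
  X3 -> T1 A
  X4 -> A T0
  X5 -> T1 A

CYK table (by increasing span), restricted to cells inside w[0..2]:
  [0..0]={A,B,S,T0}  "c"  orig:{A,B,S}
  [1..1]={T1}  "a"  orig:{}
  [2..2]={A,B,S,T0}  "c"  orig:{A,B,S}
  [0..1]=∅  "ca"
  [1..2]={X3,X5}  "ac"  orig:{}
  [0..2]={B,S}  "cac"

Original NTs in T[0,2] deriving "cac": ["B", "S"]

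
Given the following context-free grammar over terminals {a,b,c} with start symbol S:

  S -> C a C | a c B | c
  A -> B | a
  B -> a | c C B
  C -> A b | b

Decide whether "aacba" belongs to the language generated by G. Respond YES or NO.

CNF form of G:
  S -> C X5 | T2 X6 | c
  A -> T0 X3 | a
  B -> T0 X4 | a
  C -> A T1 | b
  T0 -> c
  T1 -> b
  T2 -> a
  X3 -> C B
  X4 -> C B
  X5 -> T2 C
  X6 -> T0 B

CYK fill:
  cell(0,0) a: {A,B,T2}  orig:{A,B}
  cell(1,1) a: {A,B,T2}  orig:{A,B}
  cell(2,2) c: {S,T0}  orig:{S}
  cell(3,3) b: {C,T1}  orig:{C}
  cell(4,4) a: {A,B,T2}  orig:{A,B}
  cell(0,1) aa: ∅
  cell(1,2) ac: ∅
  cell(2,3) cb: ∅
  cell(3,4) ba: {X3,X4}  orig:{}
  cell(0,2) aac: ∅
  cell(1,3) acb: ∅
  cell(2,4) cba: {A,B}
  cell(0,3) aacb: ∅
  cell(1,4) acba: ∅
  cell(0,4) aacba: ∅

S ∉ T[0,4] ⇒ NO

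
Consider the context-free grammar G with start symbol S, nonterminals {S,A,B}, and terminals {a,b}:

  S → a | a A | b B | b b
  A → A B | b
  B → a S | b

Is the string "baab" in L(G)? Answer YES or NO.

Convert to CNF:
  S -> T0 A | T1 B | T1 T1 | a
  A -> A B | b
  B -> T0 S | b
  T0 -> a
  T1 -> b

Fill CYK table bottom-up:
  cell(0,0) b: {A,B,T1}  orig:{A,B}
  cell(1,1) a: {S,T0}  orig:{S}
  cell(2,2) a: {S,T0}  orig:{S}
  cell(3,3) b: {A,B,T1}  orig:{A,B}
  cell(0,1) ba: ∅
  cell(1,2) aa: {B}
  cell(2,3) ab: {S}
  cell(0,2) baa: {A,S}
  cell(1,3) aab: {B}
  cell(0,3) baab: {A,S}

S ∈ T[0,3] ⇒ YES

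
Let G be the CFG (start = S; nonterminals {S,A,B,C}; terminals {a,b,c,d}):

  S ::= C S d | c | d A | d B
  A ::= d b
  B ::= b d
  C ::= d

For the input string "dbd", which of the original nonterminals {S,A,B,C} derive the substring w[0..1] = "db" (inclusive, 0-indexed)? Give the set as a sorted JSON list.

CNF form of G:
  S -> C X2 | T0 A | T0 B | c
  A -> T0 T1
  B -> T1 T0
  C -> d
  T0 -> d
  T1 -> b
  X2 -> S T0

Fill CYK table bottom-up — only the sub-triangle for w[0..1]:
  [0..0]={C,T0}  "d"  orig:{C}
  [1..1]={T1}  "b"  orig:{}
  [0..1]={A}  "db"

Original NTs in T[0,1] deriving "db": ["A"]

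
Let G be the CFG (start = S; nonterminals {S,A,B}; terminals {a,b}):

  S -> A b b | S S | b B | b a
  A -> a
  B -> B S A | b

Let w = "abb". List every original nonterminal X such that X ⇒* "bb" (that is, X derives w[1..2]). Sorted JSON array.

Convert to CNF:
  S -> A X3 | S S | T0 B | T0 T1
  A -> a
  B -> B X2 | b
  T0 -> b
  T1 -> a
  X2 -> S A
  X3 -> T0 T0

Fill CYK table bottom-up, restricted to cells inside w[1..2]:
  [1..1]={B,T0}  "b"  orig:{B}
  [2..2]={B,T0}  "b"  orig:{B}
  [1..2]={S,X3}  "bb"  orig:{S}

Original NTs in T[1,2] deriving "bb": ["S"]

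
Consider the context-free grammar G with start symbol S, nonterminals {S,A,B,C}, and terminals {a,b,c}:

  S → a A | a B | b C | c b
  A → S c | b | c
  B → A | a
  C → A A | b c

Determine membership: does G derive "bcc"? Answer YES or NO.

CNF form of G:
  S -> T0 T1 | T1 C | T2 A | T2 B
  A -> S T0 | b | c
  B -> S T0 | a | b | c
  C -> A A | T1 T0
  T0 -> c
  T1 -> b
  T2 -> a

CYK table (by increasing span):
  cell(0,0) b: {A,B,T1}  orig:{A,B}
  cell(1,1) c: {A,B,T0}  orig:{A,B}
  cell(2,2) c: {A,B,T0}  orig:{A,B}
  cell(0,1) bc: {C}
  cell(1,2) cc: {C}
  cell(0,2) bcc: {S}

S ∈ T[0,2] ⇒ YES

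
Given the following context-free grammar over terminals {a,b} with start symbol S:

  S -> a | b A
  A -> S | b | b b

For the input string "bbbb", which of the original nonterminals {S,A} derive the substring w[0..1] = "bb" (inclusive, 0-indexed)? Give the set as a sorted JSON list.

CNF form of G:
  S -> T0 A | a
  A -> T0 A | T0 T0 | a | b
  T0 -> b

CYK fill (cells [i..j] with 0 ≤ i ≤ j ≤ 1 only):
  T[0,0] 'b' = {A,T0}  orig:{A}
  T[1,1] 'b' = {A,T0}  orig:{A}
  T[0,1] 'bb' = {A,S}

Original NTs in T[0,1] deriving "bb": ["A", "S"]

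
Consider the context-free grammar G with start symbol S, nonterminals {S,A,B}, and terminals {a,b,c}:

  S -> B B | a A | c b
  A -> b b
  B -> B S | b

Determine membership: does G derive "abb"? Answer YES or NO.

CNF form of G:
  S -> B B | T1 A | T2 T0
  A -> T0 T0
  B -> B S | b
  T0 -> b
  T1 -> a
  T2 -> c

Fill CYK table bottom-up:
  [0..0]={T1}  "a"  orig:{}
  [1..1]={B,T0}  "b"  orig:{B}
  [2..2]={B,T0}  "b"  orig:{B}
  [0..1]=∅  "ab"
  [1..2]={A,S}  "bb"
  [0..2]={S}  "abb"

S ∈ T[0,2] ⇒ YES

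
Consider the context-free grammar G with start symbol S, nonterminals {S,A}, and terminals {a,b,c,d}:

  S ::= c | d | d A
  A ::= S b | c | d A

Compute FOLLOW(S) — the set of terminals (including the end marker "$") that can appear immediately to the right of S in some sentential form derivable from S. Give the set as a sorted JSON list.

FIRST sets, iterate to fixpoint:
pass 1:
  A via A→c: +{c}
  A via A→d A: +{d}
  S via S→c: +{c}
  S via S→d: +{d}
  S: {c,d}  A: {c,d}
pass 2: (stable)
  S: {c,d}  A: {c,d}

FOLLOW sets:
FOLLOW(S) := {$}
[1]
  A→S b: FOLLOW(S) ⊇ FIRST(b) = {b}; new: +{b}
  S→d A: FOLLOW(A) ⊇ FOLLOW(S) ⊇ {$,b}; new: +{$,b}
  FOLLOW(S)={$,b}  FOLLOW(A)={$,b}
[2] — fixpoint
  FOLLOW(S)={$,b}  FOLLOW(A)={$,b}

FOLLOW(S) = ["$", "b"]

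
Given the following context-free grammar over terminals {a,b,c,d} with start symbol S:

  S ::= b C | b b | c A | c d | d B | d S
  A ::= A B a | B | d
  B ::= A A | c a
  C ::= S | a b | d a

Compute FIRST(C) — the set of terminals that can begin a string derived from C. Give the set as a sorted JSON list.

FIRST iteration:
round 1:
  A via A→d: +{d}
  B via B→A A: +{d}
  B via B→c a: +{c}
  C via C→a b: +{a}
  C via C→d a: +{d}
  S via S→b C: +{b}
  S via S→c A: +{c}
  S via S→d B: +{d}
  FIRST[S]={b,c,d}  FIRST[A]={d}  FIRST[B]={c,d}  FIRST[C]={a,d}
round 2:
  A via A→B: +{c}
  C via C→S: +{b,c}
  FIRST[S]={b,c,d}  FIRST[A]={c,d}  FIRST[B]={c,d}  FIRST[C]={a,b,c,d}
round 3: — fixpoint
  FIRST[S]={b,c,d}  FIRST[A]={c,d}  FIRST[B]={c,d}  FIRST[C]={a,b,c,d}

FIRST(C) = ["a", "b", "c", "d"]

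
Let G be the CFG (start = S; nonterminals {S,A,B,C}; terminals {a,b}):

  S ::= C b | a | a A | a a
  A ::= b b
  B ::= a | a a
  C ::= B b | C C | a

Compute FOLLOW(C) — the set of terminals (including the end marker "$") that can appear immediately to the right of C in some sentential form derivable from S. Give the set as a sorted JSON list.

Compute FIRST by fixpoint:
iter 1:
  A via A→b b: +{b}
  B via B→a: +{a}
  C via C→B b: +{a}
  S via S→C b: +{a}
  FIRST[S]={a}  FIRST[A]={b}  FIRST[B]={a}  FIRST[C]={a}
iter 2: — fixpoint
  FIRST[S]={a}  FIRST[A]={b}  FIRST[B]={a}  FIRST[C]={a}

Compute FOLLOW by fixpoint:
seed FOLLOW(S) with $
iter 1:
  C→B b: FOLLOW(B) ⊇ FIRST(b) = {b}; new: +{b}
  C→C C: FOLLOW(C) ⊇ FIRST(C) = {a}; new: +{a}
  S→C b: FOLLOW(C) ⊇ FIRST(b) = {b}; new: +{b}
  S→a A: FOLLOW(A) ⊇ FOLLOW(S) ⊇ {$}; new: +{$}
  FOLLOW[S]={$}  FOLLOW[A]={$}  FOLLOW[B]={b}  FOLLOW[C]={a,b}
iter 2: done
  FOLLOW[S]={$}  FOLLOW[A]={$}  FOLLOW[B]={b}  FOLLOW[C]={a,b}

FOLLOW(C) = ["a", "b"]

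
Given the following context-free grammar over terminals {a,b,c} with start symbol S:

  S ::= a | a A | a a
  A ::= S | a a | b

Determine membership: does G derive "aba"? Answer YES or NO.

Convert to CNF:
  S -> T0 A | T0 T0 | a
  A -> T0 A | T0 T0 | a | b
  T0 -> a

Fill CYK table bottom-up:
  [0..0]={A,S,T0}  "a"  orig:{A,S}
  [1..1]={A}  "b"
  [2..2]={A,S,T0}  "a"  orig:{A,S}
  [0..1]={A,S}  "ab"
  [1..2]=∅  "ba"
  [0..2]=∅  "aba"

S ∉ T[0,2] ⇒ NO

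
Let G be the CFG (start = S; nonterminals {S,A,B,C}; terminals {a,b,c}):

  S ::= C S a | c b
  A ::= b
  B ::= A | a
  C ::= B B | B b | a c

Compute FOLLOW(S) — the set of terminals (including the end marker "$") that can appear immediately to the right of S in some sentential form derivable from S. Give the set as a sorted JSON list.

Compute FIRST by fixpoint:
iter 1:
  A via A→b: +{b}
  B via B→A: +{b}
  B via B→a: +{a}
  C via C→B B: +{a,b}
  S via S→C S a: +{a,b}
  S via S→c b: +{c}
  FIRST[S]={a,b,c}  FIRST[A]={b}  FIRST[B]={a,b}  FIRST[C]={a,b}
iter 2: done
  FIRST[S]={a,b,c}  FIRST[A]={b}  FIRST[B]={a,b}  FIRST[C]={a,b}

FOLLOW sets:
seed FOLLOW(S) with $
pass 1:
  C→B B: FOLLOW(B) ⊇ FIRST(B) = {a,b}; new: +{a,b}
  S→C S a: FOLLOW(C) ⊇ FIRST(S) = {a,b,c}; new: +{a,b,c}
  S→C S a: FOLLOW(S) ⊇ FIRST(a) = {a}; new: +{a}
  FOLLOW(S)={$,a}  FOLLOW(A)={}  FOLLOW(B)={a,b}  FOLLOW(C)={a,b,c}
pass 2:
  B→A: FOLLOW(A) ⊇ FOLLOW(B) ⊇ {a,b}; new: +{a,b}
  C→B B: FOLLOW(B) ⊇ FOLLOW(C) ⊇ {a,b,c}; new: +{c}
  FOLLOW(S)={$,a}  FOLLOW(A)={a,b}  FOLLOW(B)={a,b,c}  FOLLOW(C)={a,b,c}
pass 3:
  B→A: FOLLOW(A) ⊇ FOLLOW(B) ⊇ {a,b,c}; new: +{c}
  FOLLOW(S)={$,a}  FOLLOW(A)={a,b,c}  FOLLOW(B)={a,b,c}  FOLLOW(C)={a,b,c}
pass 4: — fixpoint
  FOLLOW(S)={$,a}  FOLLOW(A)={a,b,c}  FOLLOW(B)={a,b,c}  FOLLOW(C)={a,b,c}

FOLLOW(S) = ["$", "a"]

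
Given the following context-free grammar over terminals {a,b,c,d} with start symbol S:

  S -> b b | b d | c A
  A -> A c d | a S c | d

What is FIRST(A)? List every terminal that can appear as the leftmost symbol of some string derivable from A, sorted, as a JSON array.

Compute FIRST by fixpoint:
round 1:
  A via A→a S c: +{a}
  A via A→d: +{d}
  S via S→b b: +{b}
  S via S→c A: +{c}
  S: {b,c}  A: {a,d}
round 2: done
  S: {b,c}  A: {a,d}

FIRST(A) = ["a", "d"]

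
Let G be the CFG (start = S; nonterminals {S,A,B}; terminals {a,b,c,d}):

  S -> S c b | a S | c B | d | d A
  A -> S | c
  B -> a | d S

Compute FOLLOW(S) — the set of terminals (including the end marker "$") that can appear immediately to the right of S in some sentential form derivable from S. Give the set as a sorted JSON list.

Compute FIRST by fixpoint:
round 1:
  A via A→c: +{c}
  B via B→a: +{a}
  B via B→d S: +{d}
  S via S→a S: +{a}
  S via S→c B: +{c}
  S via S→d: +{d}
  S: {a,c,d}  A: {c}  B: {a,d}
round 2:
  A via A→S: +{a,d}
  S: {a,c,d}  A: {a,c,d}  B: {a,d}
round 3: (stable)
  S: {a,c,d}  A: {a,c,d}  B: {a,d}

FOLLOW iteration:
seed FOLLOW(S) with $
pass 1:
  S→S c b: FOLLOW(S) ⊇ FIRST(c) = {c}; new: +{c}
  S→c B: FOLLOW(B) ⊇ FOLLOW(S) ⊇ {$,c}; new: +{$,c}
  S→d A: FOLLOW(A) ⊇ FOLLOW(S) ⊇ {$,c}; new: +{$,c}
  FOLLOW[S]={$,c}  FOLLOW[A]={$,c}  FOLLOW[B]={$,c}
pass 2: (stable)
  FOLLOW[S]={$,c}  FOLLOW[A]={$,c}  FOLLOW[B]={$,c}

FOLLOW(S) = ["$", "c"]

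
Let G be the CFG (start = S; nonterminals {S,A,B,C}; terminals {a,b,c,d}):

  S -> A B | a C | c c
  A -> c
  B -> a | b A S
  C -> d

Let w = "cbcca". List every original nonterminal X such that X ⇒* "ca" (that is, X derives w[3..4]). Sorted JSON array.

CNF form of G:
  S -> A B | T1 C | T2 T2
  A -> c
  B -> T0 X3 | a
  C -> d
  T0 -> b
  T1 -> a
  T2 -> c
  X3 -> A S

Fill CYK table bottom-up, restricted to cells inside w[3..4]:
  [3..3]={A,T2}  "c"  orig:{A}
  [4..4]={B,T1}  "a"  orig:{B}
  [3..4]={S}  "ca"

Original NTs in T[3,4] deriving "ca": ["S"]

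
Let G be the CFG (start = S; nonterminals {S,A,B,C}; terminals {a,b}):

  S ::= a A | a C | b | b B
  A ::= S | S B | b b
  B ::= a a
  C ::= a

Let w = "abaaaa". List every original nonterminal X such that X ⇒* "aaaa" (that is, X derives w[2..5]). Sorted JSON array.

CNF form of G:
  S -> T0 A | T0 C | T1 B | b
  A -> S B | T0 A | T0 C | T1 B | T1 T1 | b
  B -> T0 T0
  C -> a
  T0 -> a
  T1 -> b

CYK table (by increasing span), restricted to cells inside w[2..5]:
  cell(2,2) a: {C,T0}  orig:{C}
  cell(3,3) a: {C,T0}  orig:{C}
  cell(4,4) a: {C,T0}  orig:{C}
  cell(5,5) a: {C,T0}  orig:{C}
  cell(2,3) aa: {A,B,S}
  cell(3,4) aa: {A,B,S}
  cell(4,5) aa: {A,B,S}
  cell(2,4) aaa: {A,S}
  cell(3,5) aaa: {A,S}
  cell(2,5) aaaa: {A,S}

Original NTs in T[2,5] deriving "aaaa": ["A", "S"]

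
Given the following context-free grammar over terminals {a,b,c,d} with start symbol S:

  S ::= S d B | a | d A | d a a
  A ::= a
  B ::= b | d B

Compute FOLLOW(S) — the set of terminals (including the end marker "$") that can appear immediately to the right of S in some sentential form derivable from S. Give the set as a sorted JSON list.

Compute FIRST by fixpoint:
pass 1:
  A via A→a: +{a}
  B via B→b: +{b}
  B via B→d B: +{d}
  S via S→a: +{a}
  S via S→d A: +{d}
  FIRST(S)={a,d}  FIRST(A)={a}  FIRST(B)={b,d}
pass 2: (no change)
  FIRST(S)={a,d}  FIRST(A)={a}  FIRST(B)={b,d}

FOLLOW sets:
seed FOLLOW(S) with $
[1]
  S→S d B: FOLLOW(S) ⊇ FIRST(d) = {d}; new: +{d}
  S→S d B: FOLLOW(B) ⊇ FOLLOW(S) ⊇ {$,d}; new: +{$,d}
  S→d A: FOLLOW(A) ⊇ FOLLOW(S) ⊇ {$,d}; new: +{$,d}
  FOLLOW[S]={$,d}  FOLLOW[A]={$,d}  FOLLOW[B]={$,d}
[2] — fixpoint
  FOLLOW[S]={$,d}  FOLLOW[A]={$,d}  FOLLOW[B]={$,d}

FOLLOW(S) = ["$", "d"]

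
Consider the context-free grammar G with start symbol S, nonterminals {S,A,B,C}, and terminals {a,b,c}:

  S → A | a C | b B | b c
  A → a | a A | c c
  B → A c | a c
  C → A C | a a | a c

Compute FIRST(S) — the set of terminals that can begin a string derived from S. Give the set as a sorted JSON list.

FIRST sets, iterate to fixpoint:
iter 1:
  A via A→a: +{a}
  A via A→c c: +{c}
  B via B→A c: +{a,c}
  C via C→A C: +{a,c}
  S via S→A: +{a,c}
  S via S→b B: +{b}
  FIRST[S]={a,b,c}  FIRST[A]={a,c}  FIRST[B]={a,c}  FIRST[C]={a,c}
iter 2: done
  FIRST[S]={a,b,c}  FIRST[A]={a,c}  FIRST[B]={a,c}  FIRST[C]={a,c}

FIRST(S) = ["a", "b", "c"]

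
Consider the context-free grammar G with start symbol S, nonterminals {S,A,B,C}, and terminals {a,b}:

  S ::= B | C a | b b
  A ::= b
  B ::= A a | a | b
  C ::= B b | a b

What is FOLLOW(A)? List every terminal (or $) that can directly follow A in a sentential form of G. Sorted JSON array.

FIRST sets, iterate to fixpoint:
round 1:
  A via A→b: +{b}
  B via B→A a: +{b}
  B via B→a: +{a}
  C via C→B b: +{a,b}
  S via S→B: +{a,b}
  FIRST[S]={a,b}  FIRST[A]={b}  FIRST[B]={a,b}  FIRST[C]={a,b}
round 2: (stable)
  FIRST[S]={a,b}  FIRST[A]={b}  FIRST[B]={a,b}  FIRST[C]={a,b}

FOLLOW iteration:
seed FOLLOW(S) with $
round 1:
  B→A a: FOLLOW(A) ⊇ FIRST(a) = {a}; new: +{a}
  C→B b: FOLLOW(B) ⊇ FIRST(b) = {b}; new: +{b}
  S→B: FOLLOW(B) ⊇ FOLLOW(S) ⊇ {$}; new: +{$}
  S→C a: FOLLOW(C) ⊇ FIRST(a) = {a}; new: +{a}
  FOLLOW[S]={$}  FOLLOW[A]={a}  FOLLOW[B]={$,b}  FOLLOW[C]={a}
round 2: done
  FOLLOW[S]={$}  FOLLOW[A]={a}  FOLLOW[B]={$,b}  FOLLOW[C]={a}

FOLLOW(A) = ["a"]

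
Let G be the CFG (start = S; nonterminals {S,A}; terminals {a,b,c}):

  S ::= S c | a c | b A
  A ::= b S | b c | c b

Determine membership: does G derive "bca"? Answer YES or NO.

CNF form of G:
  S -> S T1 | T0 A | T2 T1
  A -> T0 S | T0 T1 | T1 T0
  T0 -> b
  T1 -> c
  T2 -> a

CYK fill:
  cell(0,0) b: {T0}  orig:{}
  cell(1,1) c: {T1}  orig:{}
  cell(2,2) a: {T2}  orig:{}
  cell(0,1) bc: {A}
  cell(1,2) ca: ∅
  cell(0,2) bca: ∅

S ∉ T[0,2] ⇒ NO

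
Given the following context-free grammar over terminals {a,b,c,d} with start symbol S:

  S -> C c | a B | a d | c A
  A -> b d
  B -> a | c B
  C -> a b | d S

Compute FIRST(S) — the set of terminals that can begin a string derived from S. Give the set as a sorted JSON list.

FIRST sets, iterate to fixpoint:
[1]
  A via A→b d: +{b}
  B via B→a: +{a}
  B via B→c B: +{c}
  C via C→a b: +{a}
  C via C→d S: +{d}
  S via S→C c: +{a,d}
  S via S→c A: +{c}
  S: {a,c,d}  A: {b}  B: {a,c}  C: {a,d}
[2] (no change)
  S: {a,c,d}  A: {b}  B: {a,c}  C: {a,d}

FIRST(S) = ["a", "c", "d"]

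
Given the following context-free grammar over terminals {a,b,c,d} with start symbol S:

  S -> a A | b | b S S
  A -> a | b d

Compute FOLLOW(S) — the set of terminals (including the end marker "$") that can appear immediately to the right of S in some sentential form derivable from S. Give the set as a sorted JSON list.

FIRST sets, iterate to fixpoint:
round 1:
  A via A→a: +{a}
  A via A→b d: +{b}
  S via S→a A: +{a}
  S via S→b: +{b}
  FIRST(S)={a,b}  FIRST(A)={a,b}
round 2: done
  FIRST(S)={a,b}  FIRST(A)={a,b}

Compute FOLLOW by fixpoint:
initialize: $ ∈ FOLLOW(S)
pass 1:
  S→a A: FOLLOW(A) ⊇ FOLLOW(S) ⊇ {$}; new: +{$}
  S→b S S: FOLLOW(S) ⊇ FIRST(S) = {a,b}; new: +{a,b}
  S: {$,a,b}  A: {$}
pass 2:
  S→a A: FOLLOW(A) ⊇ FOLLOW(S) ⊇ {$,a,b}; new: +{a,b}
  S: {$,a,b}  A: {$,a,b}
pass 3: (stable)
  S: {$,a,b}  A: {$,a,b}

FOLLOW(S) = ["$", "a", "b"]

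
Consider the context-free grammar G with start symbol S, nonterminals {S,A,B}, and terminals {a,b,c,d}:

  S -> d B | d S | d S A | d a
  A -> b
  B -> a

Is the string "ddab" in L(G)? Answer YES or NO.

Convert to CNF:
  S -> T0 B | T0 S | T0 T1 | T0 X2
  A -> b
  B -> a
  T0 -> d
  T1 -> a
  X2 -> S A

CYK table (by increasing span):
  T[0,0] 'd' = {T0}  orig:{}
  T[1,1] 'd' = {T0}  orig:{}
  T[2,2] 'a' = {B,T1}  orig:{B}
  T[3,3] 'b' = {A}
  T[0,1] 'dd' = ∅
  T[1,2] 'da' = {S}
  T[2,3] 'ab' = ∅
  T[0,2] 'dda' = {S}
  T[1,3] 'dab' = {X2}  orig:{}
  T[0,3] 'ddab' = {S,X2}  orig:{S}

S ∈ T[0,3] ⇒ YES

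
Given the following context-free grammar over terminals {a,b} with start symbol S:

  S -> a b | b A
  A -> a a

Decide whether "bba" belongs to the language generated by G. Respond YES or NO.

Convert to CNF:
  S -> T0 T1 | T1 A
  A -> T0 T0
  T0 -> a
  T1 -> b

CYK fill:
  T[0,0] 'b' = {T1}  orig:{}
  T[1,1] 'b' = {T1}  orig:{}
  T[2,2] 'a' = {T0}  orig:{}
  T[0,1] 'bb' = ∅
  T[1,2] 'ba' = ∅
  T[0,2] 'bba' = ∅

S ∉ T[0,2] ⇒ NO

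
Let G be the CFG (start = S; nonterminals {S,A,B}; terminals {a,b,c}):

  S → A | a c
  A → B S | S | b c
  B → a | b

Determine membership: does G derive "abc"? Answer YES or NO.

Convert to CNF:
  S -> B S | T0 T1 | T2 T1
  A -> B S | T0 T1 | T2 T1
  B -> a | b
  T0 -> a
  T1 -> c
  T2 -> b

CYK fill:
  T[0,0] 'a' = {B,T0}  orig:{B}
  T[1,1] 'b' = {B,T2}  orig:{B}
  T[2,2] 'c' = {T1}  orig:{}
  T[0,1] 'ab' = ∅
  T[1,2] 'bc' = {A,S}
  T[0,2] 'abc' = {A,S}

S ∈ T[0,2] ⇒ YES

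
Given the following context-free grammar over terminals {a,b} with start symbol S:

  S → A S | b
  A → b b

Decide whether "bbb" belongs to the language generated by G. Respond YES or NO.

Convert to CNF:
  S -> A S | b
  A -> T0 T0
  T0 -> b

CYK fill:
  cell(0,0) b: {S,T0}  orig:{S}
  cell(1,1) b: {S,T0}  orig:{S}
  cell(2,2) b: {S,T0}  orig:{S}
  cell(0,1) bb: {A}
  cell(1,2) bb: {A}
  cell(0,2) bbb: {S}

S ∈ T[0,2] ⇒ YES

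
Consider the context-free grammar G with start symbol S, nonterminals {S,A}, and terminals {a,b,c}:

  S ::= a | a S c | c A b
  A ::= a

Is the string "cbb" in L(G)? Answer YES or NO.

CNF form of G:
  S -> T0 X3 | T1 X4 | a
  A -> a
  T0 -> a
  T1 -> c
  T2 -> b
  X3 -> S T1
  X4 -> A T2

CYK table (by increasing span):
  cell(0,0) c: {T1}  orig:{}
  cell(1,1) b: {T2}  orig:{}
  cell(2,2) b: {T2}  orig:{}
  cell(0,1) cb: ∅
  cell(1,2) bb: ∅
  cell(0,2) cbb: ∅

S ∉ T[0,2] ⇒ NO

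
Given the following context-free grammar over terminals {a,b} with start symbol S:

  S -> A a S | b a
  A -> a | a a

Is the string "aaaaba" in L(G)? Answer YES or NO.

Convert to CNF:
  S -> A X2 | T1 T0
  A -> T0 T0 | a
  T0 -> a
  T1 -> b
  X2 -> T0 S

Fill CYK table bottom-up:
  cell(0,0) a: {A,T0}  orig:{A}
  cell(1,1) a: {A,T0}  orig:{A}
  cell(2,2) a: {A,T0}  orig:{A}
  cell(3,3) a: {A,T0}  orig:{A}
  cell(4,4) b: {T1}  orig:{}
  cell(5,5) a: {A,T0}  orig:{A}
  cell(0,1) aa: {A}
  cell(1,2) aa: {A}
  cell(2,3) aa: {A}
  cell(3,4) ab: ∅
  cell(4,5) ba: {S}
  cell(0,2) aaa: ∅
  cell(1,3) aaa: ∅
  cell(2,4) aab: ∅
  cell(3,5) aba: {X2}  orig:{}
  cell(0,3) aaaa: ∅
  cell(1,4) aaab: ∅
  cell(2,5) aaba: {S}
  cell(0,4) aaaab: ∅
  cell(1,5) aaaba: {S,X2}  orig:{S}
  cell(0,5) aaaaba: {S,X2}  orig:{S}

S ∈ T[0,5] ⇒ YES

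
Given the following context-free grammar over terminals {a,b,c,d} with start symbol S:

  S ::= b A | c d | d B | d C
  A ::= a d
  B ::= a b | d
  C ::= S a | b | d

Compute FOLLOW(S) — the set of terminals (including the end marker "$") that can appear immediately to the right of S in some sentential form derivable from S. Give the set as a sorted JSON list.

FIRST iteration:
round 1:
  A via A→a d: +{a}
  B via B→a b: +{a}
  B via B→d: +{d}
  C via C→b: +{b}
  C via C→d: +{d}
  S via S→b A: +{b}
  S via S→c d: +{c}
  S via S→d B: +{d}
  FIRST[S]={b,c,d}  FIRST[A]={a}  FIRST[B]={a,d}  FIRST[C]={b,d}
round 2:
  C via C→S a: +{c}
  FIRST[S]={b,c,d}  FIRST[A]={a}  FIRST[B]={a,d}  FIRST[C]={b,c,d}
round 3: done
  FIRST[S]={b,c,d}  FIRST[A]={a}  FIRST[B]={a,d}  FIRST[C]={b,c,d}

FOLLOW sets:
initialize: $ ∈ FOLLOW(S)
[1]
  C→S a: FOLLOW(S) ⊇ FIRST(a) = {a}; new: +{a}
  S→b A: FOLLOW(A) ⊇ FOLLOW(S) ⊇ {$,a}; new: +{$,a}
  S→d B: FOLLOW(B) ⊇ FOLLOW(S) ⊇ {$,a}; new: +{$,a}
  S→d C: FOLLOW(C) ⊇ FOLLOW(S) ⊇ {$,a}; new: +{$,a}
  FOLLOW(S)={$,a}  FOLLOW(A)={$,a}  FOLLOW(B)={$,a}  FOLLOW(C)={$,a}
[2] — fixpoint
  FOLLOW(S)={$,a}  FOLLOW(A)={$,a}  FOLLOW(B)={$,a}  FOLLOW(C)={$,a}

FOLLOW(S) = ["$", "a"]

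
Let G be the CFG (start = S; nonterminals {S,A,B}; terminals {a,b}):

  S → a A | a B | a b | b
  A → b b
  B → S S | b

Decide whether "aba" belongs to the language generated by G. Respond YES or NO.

CNF form of G:
  S -> T1 A | T1 B | T1 T0 | b
  A -> T0 T0
  B -> S S | b
  T0 -> b
  T1 -> a

CYK table (by increasing span):
  T[0,0] 'a' = {T1}  orig:{}
  T[1,1] 'b' = {B,S,T0}  orig:{B,S}
  T[2,2] 'a' = {T1}  orig:{}
  T[0,1] 'ab' = {S}
  T[1,2] 'ba' = ∅
  T[0,2] 'aba' = ∅

S ∉ T[0,2] ⇒ NO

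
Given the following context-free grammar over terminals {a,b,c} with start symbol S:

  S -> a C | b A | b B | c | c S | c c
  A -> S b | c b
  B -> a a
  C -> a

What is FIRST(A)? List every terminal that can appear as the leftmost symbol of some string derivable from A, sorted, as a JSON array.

FIRST sets, iterate to fixpoint:
round 1:
  A via A→c b: +{c}
  B via B→a a: +{a}
  C via C→a: +{a}
  S via S→a C: +{a}
  S via S→b A: +{b}
  S via S→c: +{c}
  FIRST(S)={a,b,c}  FIRST(A)={c}  FIRST(B)={a}  FIRST(C)={a}
round 2:
  A via A→S b: +{a,b}
  FIRST(S)={a,b,c}  FIRST(A)={a,b,c}  FIRST(B)={a}  FIRST(C)={a}
round 3: done
  FIRST(S)={a,b,c}  FIRST(A)={a,b,c}  FIRST(B)={a}  FIRST(C)={a}

FIRST(A) = ["a", "b", "c"]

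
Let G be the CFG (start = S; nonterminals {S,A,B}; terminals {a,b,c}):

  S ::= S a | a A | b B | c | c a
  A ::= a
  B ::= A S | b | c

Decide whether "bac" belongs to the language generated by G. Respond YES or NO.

CNF form of G:
  S -> S T0 | T0 A | T1 B | T2 T0 | c
  A -> a
  B -> A S | b | c
  T0 -> a
  T1 -> b
  T2 -> c

CYK table (by increasing span):
  cell(0,0) b: {B,T1}  orig:{B}
  cell(1,1) a: {A,T0}  orig:{A}
  cell(2,2) c: {B,S,T2}  orig:{B,S}
  cell(0,1) ba: ∅
  cell(1,2) ac: {B}
  cell(0,2) bac: {S}

S ∈ T[0,2] ⇒ YES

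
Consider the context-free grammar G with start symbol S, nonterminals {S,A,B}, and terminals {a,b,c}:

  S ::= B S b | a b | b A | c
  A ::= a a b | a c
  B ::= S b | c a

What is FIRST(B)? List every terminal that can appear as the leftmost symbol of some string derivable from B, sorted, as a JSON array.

FIRST sets, iterate to fixpoint:
pass 1:
  A via A→a a b: +{a}
  B via B→c a: +{c}
  S via S→B S b: +{c}
  S via S→a b: +{a}
  S via S→b A: +{b}
  FIRST(S)={a,b,c}  FIRST(A)={a}  FIRST(B)={c}
pass 2:
  B via B→S b: +{a,b}
  FIRST(S)={a,b,c}  FIRST(A)={a}  FIRST(B)={a,b,c}
pass 3: (stable)
  FIRST(S)={a,b,c}  FIRST(A)={a}  FIRST(B)={a,b,c}

FIRST(B) = ["a", "b", "c"]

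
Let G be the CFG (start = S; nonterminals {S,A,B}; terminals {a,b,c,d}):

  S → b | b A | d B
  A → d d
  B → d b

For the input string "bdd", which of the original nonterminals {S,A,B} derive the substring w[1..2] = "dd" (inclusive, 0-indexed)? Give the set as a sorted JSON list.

CNF form of G:
  S -> T0 B | T1 A | b
  A -> T0 T0
  B -> T0 T1
  T0 -> d
  T1 -> b

Fill CYK table bottom-up, restricted to cells inside w[1..2]:
  T[1,1] 'd' = {T0}  orig:{}
  T[2,2] 'd' = {T0}  orig:{}
  T[1,2] 'dd' = {A}

Original NTs in T[1,2] deriving "dd": ["A"]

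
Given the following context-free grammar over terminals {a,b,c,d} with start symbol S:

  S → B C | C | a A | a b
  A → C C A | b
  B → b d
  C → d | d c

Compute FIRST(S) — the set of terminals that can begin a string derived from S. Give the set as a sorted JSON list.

FIRST iteration:
[1]
  A via A→b: +{b}
  B via B→b d: +{b}
  C via C→d: +{d}
  S via S→B C: +{b}
  S via S→C: +{d}
  S via S→a A: +{a}
  FIRST[S]={a,b,d}  FIRST[A]={b}  FIRST[B]={b}  FIRST[C]={d}
[2]
  A via A→C C A: +{d}
  FIRST[S]={a,b,d}  FIRST[A]={b,d}  FIRST[B]={b}  FIRST[C]={d}
[3] done
  FIRST[S]={a,b,d}  FIRST[A]={b,d}  FIRST[B]={b}  FIRST[C]={d}

FIRST(S) = ["a", "b", "d"]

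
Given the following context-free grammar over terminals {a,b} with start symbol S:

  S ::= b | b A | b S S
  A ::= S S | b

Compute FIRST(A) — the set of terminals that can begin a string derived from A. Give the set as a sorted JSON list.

Compute FIRST by fixpoint:
iter 1:
  A via A→b: +{b}
  S via S→b: +{b}
  S: {b}  A: {b}
iter 2: — fixpoint
  S: {b}  A: {b}

FIRST(A) = ["b"]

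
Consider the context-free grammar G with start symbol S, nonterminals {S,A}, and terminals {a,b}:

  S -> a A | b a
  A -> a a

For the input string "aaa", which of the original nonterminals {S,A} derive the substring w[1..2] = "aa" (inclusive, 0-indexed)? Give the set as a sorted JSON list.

Convert to CNF:
  S -> T0 A | T1 T0
  A -> T0 T0
  T0 -> a
  T1 -> b

CYK table (by increasing span) (cells [i..j] with 1 ≤ i ≤ j ≤ 2 only):
  T[1,1] 'a' = {T0}  orig:{}
  T[2,2] 'a' = {T0}  orig:{}
  T[1,2] 'aa' = {A}

Original NTs in T[1,2] deriving "aa": ["A"]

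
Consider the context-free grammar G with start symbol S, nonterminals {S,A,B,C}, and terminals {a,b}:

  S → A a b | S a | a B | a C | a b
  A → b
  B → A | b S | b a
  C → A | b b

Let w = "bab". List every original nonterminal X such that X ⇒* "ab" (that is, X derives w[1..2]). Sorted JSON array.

Convert to CNF:
  S -> A X2 | S T1 | T1 B | T1 C | T1 T0
  A -> b
  B -> T0 S | T0 T1 | b
  C -> T0 T0 | b
  T0 -> b
  T1 -> a
  X2 -> T1 T0

CYK fill (cells [i..j] with 1 ≤ i ≤ j ≤ 2 only):
  [1..1]={T1}  "a"  orig:{}
  [2..2]={A,B,C,T0}  "b"  orig:{A,B,C}
  [1..2]={S,X2}  "ab"  orig:{S}

Original NTs in T[1,2] deriving "ab": ["S"]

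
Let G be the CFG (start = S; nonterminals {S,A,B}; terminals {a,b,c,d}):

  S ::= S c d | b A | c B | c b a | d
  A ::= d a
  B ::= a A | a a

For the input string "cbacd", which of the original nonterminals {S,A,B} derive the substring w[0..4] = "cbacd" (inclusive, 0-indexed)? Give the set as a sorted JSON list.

Convert to CNF:
  S -> S X4 | T2 B | T2 X5 | T3 A | d
  A -> T0 T1
  B -> T1 A | T1 T1
  T0 -> d
  T1 -> a
  T2 -> c
  T3 -> b
  X4 -> T2 T0
  X5 -> T3 T1

Fill CYK table bottom-up (cells [i..j] with 0 ≤ i ≤ j ≤ 4 only):
  [0..0]={T2}  "c"  orig:{}
  [1..1]={T3}  "b"  orig:{}
  [2..2]={T1}  "a"  orig:{}
  [3..3]={T2}  "c"  orig:{}
  [4..4]={S,T0}  "d"  orig:{S}
  [0..1]=∅  "cb"
  [1..2]={X5}  "ba"  orig:{}
  [2..3]=∅  "ac"
  [3..4]={X4}  "cd"  orig:{}
  [0..2]={S}  "cba"
  [1..3]=∅  "bac"
  [2..4]=∅  "acd"
  [0..3]=∅  "cbac"
  [1..4]=∅  "bacd"
  [0..4]={S}  "cbacd"

Original NTs in T[0,4] deriving "cbacd": ["S"]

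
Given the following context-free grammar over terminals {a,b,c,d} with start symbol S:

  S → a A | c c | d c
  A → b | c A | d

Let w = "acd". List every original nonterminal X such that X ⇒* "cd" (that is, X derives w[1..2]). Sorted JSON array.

Convert to CNF:
  S -> T0 T0 | T1 A | T2 T0
  A -> T0 A | b | d
  T0 -> c
  T1 -> a
  T2 -> d

Fill CYK table bottom-up (cells [i..j] with 1 ≤ i ≤ j ≤ 2 only):
  cell(1,1) c: {T0}  orig:{}
  cell(2,2) d: {A,T2}  orig:{A}
  cell(1,2) cd: {A}

Original NTs in T[1,2] deriving "cd": ["A"]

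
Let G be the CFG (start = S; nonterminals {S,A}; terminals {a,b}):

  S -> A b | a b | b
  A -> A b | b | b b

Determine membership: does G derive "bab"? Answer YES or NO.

CNF form of G:
  S -> A T0 | T1 T0 | b
  A -> A T0 | T0 T0 | b
  T0 -> b
  T1 -> a

CYK fill:
  [0..0]={A,S,T0}  "b"  orig:{A,S}
  [1..1]={T1}  "a"  orig:{}
  [2..2]={A,S,T0}  "b"  orig:{A,S}
  [0..1]=∅  "ba"
  [1..2]={S}  "ab"
  [0..2]=∅  "bab"

S ∉ T[0,2] ⇒ NO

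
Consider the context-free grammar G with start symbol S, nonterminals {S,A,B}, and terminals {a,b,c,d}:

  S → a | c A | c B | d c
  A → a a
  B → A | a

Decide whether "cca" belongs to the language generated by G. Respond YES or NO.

CNF form of G:
  S -> T1 A | T1 B | T2 T1 | a
  A -> T0 T0
  B -> T0 T0 | a
  T0 -> a
  T1 -> c
  T2 -> d

CYK table (by increasing span):
  T[0,0] 'c' = {T1}  orig:{}
  T[1,1] 'c' = {T1}  orig:{}
  T[2,2] 'a' = {B,S,T0}  orig:{B,S}
  T[0,1] 'cc' = ∅
  T[1,2] 'ca' = {S}
  T[0,2] 'cca' = ∅

S ∉ T[0,2] ⇒ NO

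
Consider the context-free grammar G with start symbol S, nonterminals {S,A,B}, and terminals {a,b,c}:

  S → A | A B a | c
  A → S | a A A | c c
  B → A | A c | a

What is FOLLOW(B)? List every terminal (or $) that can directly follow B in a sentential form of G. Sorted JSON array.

FIRST iteration:
round 1:
  A via A→a A A: +{a}
  A via A→c c: +{c}
  B via B→A: +{a,c}
  S via S→A: +{a,c}
  FIRST(S)={a,c}  FIRST(A)={a,c}  FIRST(B)={a,c}
round 2: (no change)
  FIRST(S)={a,c}  FIRST(A)={a,c}  FIRST(B)={a,c}

FOLLOW sets:
FOLLOW(S) := {$}
[1]
  A→a A A: FOLLOW(A) ⊇ FIRST(A) = {a,c}; new: +{a,c}
  S→A: FOLLOW(A) ⊇ FOLLOW(S) ⊇ {$}; new: +{$}
  S→A B a: FOLLOW(B) ⊇ FIRST(a) = {a}; new: +{a}
  FOLLOW[S]={$}  FOLLOW[A]={$,a,c}  FOLLOW[B]={a}
[2]
  A→S: FOLLOW(S) ⊇ FOLLOW(A) ⊇ {$,a,c}; new: +{a,c}
  FOLLOW[S]={$,a,c}  FOLLOW[A]={$,a,c}  FOLLOW[B]={a}
[3] (stable)
  FOLLOW[S]={$,a,c}  FOLLOW[A]={$,a,c}  FOLLOW[B]={a}

FOLLOW(B) = ["a"]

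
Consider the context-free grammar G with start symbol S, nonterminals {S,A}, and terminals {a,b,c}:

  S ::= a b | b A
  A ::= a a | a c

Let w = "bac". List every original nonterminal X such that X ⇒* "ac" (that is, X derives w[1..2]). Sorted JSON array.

CNF form of G:
  S -> T0 T2 | T2 A
  A -> T0 T0 | T0 T1
  T0 -> a
  T1 -> c
  T2 -> b

CYK fill, restricted to cells inside w[1..2]:
  T[1,1] 'a' = {T0}  orig:{}
  T[2,2] 'c' = {T1}  orig:{}
  T[1,2] 'ac' = {A}

Original NTs in T[1,2] deriving "ac": ["A"]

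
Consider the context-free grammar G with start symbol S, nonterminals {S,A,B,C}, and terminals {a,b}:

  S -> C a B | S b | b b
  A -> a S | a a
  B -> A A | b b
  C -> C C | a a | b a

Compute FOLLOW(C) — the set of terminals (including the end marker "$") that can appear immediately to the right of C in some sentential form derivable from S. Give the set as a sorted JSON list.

Compute FIRST by fixpoint:
[1]
  A via A→a S: +{a}
  B via B→A A: +{a}
  B via B→b b: +{b}
  C via C→a a: +{a}
  C via C→b a: +{b}
  S via S→C a B: +{a,b}
  S: {a,b}  A: {a}  B: {a,b}  C: {a,b}
[2] (stable)
  S: {a,b}  A: {a}  B: {a,b}  C: {a,b}

FOLLOW iteration:
initialize: $ ∈ FOLLOW(S)
pass 1:
  B→A A: FOLLOW(A) ⊇ FIRST(A) = {a}; new: +{a}
  C→C C: FOLLOW(C) ⊇ FIRST(C) = {a,b}; new: +{a,b}
  S→C a B: FOLLOW(B) ⊇ FOLLOW(S) ⊇ {$}; new: +{$}
  S→S b: FOLLOW(S) ⊇ FIRST(b) = {b}; new: +{b}
  S: {$,b}  A: {a}  B: {$}  C: {a,b}
pass 2:
  A→a S: FOLLOW(S) ⊇ FOLLOW(A) ⊇ {a}; new: +{a}
  B→A A: FOLLOW(A) ⊇ FOLLOW(B) ⊇ {$}; new: +{$}
  S→C a B: FOLLOW(B) ⊇ FOLLOW(S) ⊇ {$,a,b}; new: +{a,b}
  S: {$,a,b}  A: {$,a}  B: {$,a,b}  C: {a,b}
pass 3:
  B→A A: FOLLOW(A) ⊇ FOLLOW(B) ⊇ {$,a,b}; new: +{b}
  S: {$,a,b}  A: {$,a,b}  B: {$,a,b}  C: {a,b}
pass 4: (stable)
  S: {$,a,b}  A: {$,a,b}  B: {$,a,b}  C: {a,b}

FOLLOW(C) = ["a", "b"]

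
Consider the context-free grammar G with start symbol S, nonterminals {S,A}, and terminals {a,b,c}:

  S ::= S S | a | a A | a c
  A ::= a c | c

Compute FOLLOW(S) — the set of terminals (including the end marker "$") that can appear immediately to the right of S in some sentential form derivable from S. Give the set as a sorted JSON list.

Compute FIRST by fixpoint:
[1]
  A via A→a c: +{a}
  A via A→c: +{c}
  S via S→a: +{a}
  FIRST(S)={a}  FIRST(A)={a,c}
[2] done
  FIRST(S)={a}  FIRST(A)={a,c}

FOLLOW sets:
seed FOLLOW(S) with $
[1]
  S→S S: FOLLOW(S) ⊇ FIRST(S) = {a}; new: +{a}
  S→a A: FOLLOW(A) ⊇ FOLLOW(S) ⊇ {$,a}; new: +{$,a}
  FOLLOW(S)={$,a}  FOLLOW(A)={$,a}
[2] — fixpoint
  FOLLOW(S)={$,a}  FOLLOW(A)={$,a}

FOLLOW(S) = ["$", "a"]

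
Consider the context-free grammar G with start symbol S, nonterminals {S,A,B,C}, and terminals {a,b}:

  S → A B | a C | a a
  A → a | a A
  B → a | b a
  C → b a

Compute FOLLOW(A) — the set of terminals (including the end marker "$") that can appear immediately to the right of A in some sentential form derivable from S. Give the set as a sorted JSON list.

Compute FIRST by fixpoint:
iter 1:
  A via A→a: +{a}
  B via B→a: +{a}
  B via B→b a: +{b}
  C via C→b a: +{b}
  S via S→A B: +{a}
  S: {a}  A: {a}  B: {a,b}  C: {b}
iter 2: (stable)
  S: {a}  A: {a}  B: {a,b}  C: {b}

FOLLOW sets:
FOLLOW(S) := {$}
[1]
  S→A B: FOLLOW(A) ⊇ FIRST(B) = {a,b}; new: +{a,b}
  S→A B: FOLLOW(B) ⊇ FOLLOW(S) ⊇ {$}; new: +{$}
  S→a C: FOLLOW(C) ⊇ FOLLOW(S) ⊇ {$}; new: +{$}
  FOLLOW[S]={$}  FOLLOW[A]={a,b}  FOLLOW[B]={$}  FOLLOW[C]={$}
[2] — fixpoint
  FOLLOW[S]={$}  FOLLOW[A]={a,b}  FOLLOW[B]={$}  FOLLOW[C]={$}

FOLLOW(A) = ["a", "b"]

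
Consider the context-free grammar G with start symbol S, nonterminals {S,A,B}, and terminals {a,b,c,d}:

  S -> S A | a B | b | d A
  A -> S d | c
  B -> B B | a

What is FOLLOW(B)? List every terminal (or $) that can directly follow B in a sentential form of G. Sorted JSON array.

FIRST sets, iterate to fixpoint:
[1]
  A via A→c: +{c}
  B via B→a: +{a}
  S via S→a B: +{a}
  S via S→b: +{b}
  S via S→d A: +{d}
  S: {a,b,d}  A: {c}  B: {a}
[2]
  A via A→S d: +{a,b,d}
  S: {a,b,d}  A: {a,b,c,d}  B: {a}
[3] done
  S: {a,b,d}  A: {a,b,c,d}  B: {a}

Compute FOLLOW by fixpoint:
initialize: $ ∈ FOLLOW(S)
pass 1:
  A→S d: FOLLOW(S) ⊇ FIRST(d) = {d}; new: +{d}
  B→B B: FOLLOW(B) ⊇ FIRST(B) = {a}; new: +{a}
  S→S A: FOLLOW(S) ⊇ FIRST(A) = {a,b,c,d}; new: +{a,b,c}
  S→S A: FOLLOW(A) ⊇ FOLLOW(S) ⊇ {$,a,b,c,d}; new: +{$,a,b,c,d}
  S→a B: FOLLOW(B) ⊇ FOLLOW(S) ⊇ {$,a,b,c,d}; new: +{$,b,c,d}
  FOLLOW(S)={$,a,b,c,d}  FOLLOW(A)={$,a,b,c,d}  FOLLOW(B)={$,a,b,c,d}
pass 2: — fixpoint
  FOLLOW(S)={$,a,b,c,d}  FOLLOW(A)={$,a,b,c,d}  FOLLOW(B)={$,a,b,c,d}

FOLLOW(B) = ["$", "a", "b", "c", "d"]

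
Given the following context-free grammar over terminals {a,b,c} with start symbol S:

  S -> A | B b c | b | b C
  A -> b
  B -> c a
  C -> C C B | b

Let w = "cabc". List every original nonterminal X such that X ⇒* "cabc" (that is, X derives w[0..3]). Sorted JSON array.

CNF form of G:
  S -> B X4 | T2 C | b
  A -> b
  B -> T0 T1
  C -> C X3 | b
  T0 -> c
  T1 -> a
  T2 -> b
  X3 -> C B
  X4 -> T2 T0

Fill CYK table bottom-up, restricted to cells inside w[0..3]:
  T[0,0] 'c' = {T0}  orig:{}
  T[1,1] 'a' = {T1}  orig:{}
  T[2,2] 'b' = {A,C,S,T2}  orig:{A,C,S}
  T[3,3] 'c' = {T0}  orig:{}
  T[0,1] 'ca' = {B}
  T[1,2] 'ab' = ∅
  T[2,3] 'bc' = {X4}  orig:{}
  T[0,2] 'cab' = ∅
  T[1,3] 'abc' = ∅
  T[0,3] 'cabc' = {S}

Original NTs in T[0,3] deriving "cabc": ["S"]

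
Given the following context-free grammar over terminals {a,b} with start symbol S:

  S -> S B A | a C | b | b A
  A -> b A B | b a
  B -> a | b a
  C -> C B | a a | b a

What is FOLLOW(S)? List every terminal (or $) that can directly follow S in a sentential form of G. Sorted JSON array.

FIRST sets, iterate to fixpoint:
round 1:
  A via A→b A B: +{b}
  B via B→a: +{a}
  B via B→b a: +{b}
  C via C→a a: +{a}
  C via C→b a: +{b}
  S via S→a C: +{a}
  S via S→b: +{b}
  S: {a,b}  A: {b}  B: {a,b}  C: {a,b}
round 2: — fixpoint
  S: {a,b}  A: {b}  B: {a,b}  C: {a,b}

FOLLOW iteration:
seed FOLLOW(S) with $
pass 1:
  A→b A B: FOLLOW(A) ⊇ FIRST(B) = {a,b}; new: +{a,b}
  A→b A B: FOLLOW(B) ⊇ FOLLOW(A) ⊇ {a,b}; new: +{a,b}
  C→C B: FOLLOW(C) ⊇ FIRST(B) = {a,b}; new: +{a,b}
  S→S B A: FOLLOW(S) ⊇ FIRST(B) = {a,b}; new: +{a,b}
  S→S B A: FOLLOW(A) ⊇ FOLLOW(S) ⊇ {$,a,b}; new: +{$}
  S→a C: FOLLOW(C) ⊇ FOLLOW(S) ⊇ {$,a,b}; new: +{$}
  FOLLOW[S]={$,a,b}  FOLLOW[A]={$,a,b}  FOLLOW[B]={a,b}  FOLLOW[C]={$,a,b}
pass 2:
  A→b A B: FOLLOW(B) ⊇ FOLLOW(A) ⊇ {$,a,b}; new: +{$}
  FOLLOW[S]={$,a,b}  FOLLOW[A]={$,a,b}  FOLLOW[B]={$,a,b}  FOLLOW[C]={$,a,b}
pass 3: done
  FOLLOW[S]={$,a,b}  FOLLOW[A]={$,a,b}  FOLLOW[B]={$,a,b}  FOLLOW[C]={$,a,b}

FOLLOW(S) = ["$", "a", "b"]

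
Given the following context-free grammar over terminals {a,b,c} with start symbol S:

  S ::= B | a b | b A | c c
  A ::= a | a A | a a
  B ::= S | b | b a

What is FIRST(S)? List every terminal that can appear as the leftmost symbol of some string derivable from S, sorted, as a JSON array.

FIRST sets, iterate to fixpoint:
iter 1:
  A via A→a: +{a}
  B via B→b: +{b}
  S via S→B: +{b}
  S via S→a b: +{a}
  S via S→c c: +{c}
  FIRST[S]={a,b,c}  FIRST[A]={a}  FIRST[B]={b}
iter 2:
  B via B→S: +{a,c}
  FIRST[S]={a,b,c}  FIRST[A]={a}  FIRST[B]={a,b,c}
iter 3: done
  FIRST[S]={a,b,c}  FIRST[A]={a}  FIRST[B]={a,b,c}

FIRST(S) = ["a", "b", "c"]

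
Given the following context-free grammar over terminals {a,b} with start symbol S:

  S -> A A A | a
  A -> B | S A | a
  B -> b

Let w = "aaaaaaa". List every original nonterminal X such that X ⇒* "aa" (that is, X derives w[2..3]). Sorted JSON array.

CNF form of G:
  S -> A X0 | a
  A -> S A | a | b
  B -> b
  X0 -> A A

Fill CYK table bottom-up — only the sub-triangle for w[2..3]:
  cell(2,2) a: {A,S}
  cell(3,3) a: {A,S}
  cell(2,3) aa: {A,X0}  orig:{A}

Original NTs in T[2,3] deriving "aa": ["A"]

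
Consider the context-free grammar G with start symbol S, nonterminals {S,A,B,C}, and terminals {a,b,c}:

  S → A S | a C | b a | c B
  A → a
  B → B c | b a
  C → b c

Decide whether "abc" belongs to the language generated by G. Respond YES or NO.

CNF form of G:
  S -> A S | T0 B | T1 T2 | T2 C
  A -> a
  B -> B T0 | T1 T2
  C -> T1 T0
  T0 -> c
  T1 -> b
  T2 -> a

CYK table (by increasing span):
  [0..0]={A,T2}  "a"  orig:{A}
  [1..1]={T1}  "b"  orig:{}
  [2..2]={T0}  "c"  orig:{}
  [0..1]=∅  "ab"
  [1..2]={C}  "bc"
  [0..2]={S}  "abc"

S ∈ T[0,2] ⇒ YES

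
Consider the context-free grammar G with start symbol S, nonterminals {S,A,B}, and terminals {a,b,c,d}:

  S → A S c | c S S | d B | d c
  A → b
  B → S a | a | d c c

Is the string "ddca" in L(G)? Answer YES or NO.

CNF form of G:
  S -> A X4 | T1 B | T1 T2 | T2 X5
  A -> b
  B -> S T0 | T1 X3 | a
  T0 -> a
  T1 -> d
  T2 -> c
  X3 -> T2 T2
  X4 -> S T2
  X5 -> S S

Fill CYK table bottom-up:
  T[0,0] 'd' = {T1}  orig:{}
  T[1,1] 'd' = {T1}  orig:{}
  T[2,2] 'c' = {T2}  orig:{}
  T[3,3] 'a' = {B,T0}  orig:{B}
  T[0,1] 'dd' = ∅
  T[1,2] 'dc' = {S}
  T[2,3] 'ca' = ∅
  T[0,2] 'ddc' = ∅
  T[1,3] 'dca' = {B}
  T[0,3] 'ddca' = {S}

S ∈ T[0,3] ⇒ YES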